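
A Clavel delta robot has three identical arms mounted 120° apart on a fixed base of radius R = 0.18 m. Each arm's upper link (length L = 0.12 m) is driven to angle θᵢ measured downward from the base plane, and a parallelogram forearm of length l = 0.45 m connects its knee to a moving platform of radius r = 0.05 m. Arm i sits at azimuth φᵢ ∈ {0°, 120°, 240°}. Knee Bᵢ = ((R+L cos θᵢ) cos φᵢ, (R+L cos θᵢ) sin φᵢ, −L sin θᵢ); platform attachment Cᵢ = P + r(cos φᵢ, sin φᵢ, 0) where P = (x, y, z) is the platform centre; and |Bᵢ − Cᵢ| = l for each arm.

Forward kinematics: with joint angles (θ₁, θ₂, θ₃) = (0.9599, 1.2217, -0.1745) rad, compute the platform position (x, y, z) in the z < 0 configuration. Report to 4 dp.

φ1=0.0°: virtual centre (0.1988, 0.0000, -0.0983), radius l
centre 2 = (0.1710·cos120.0°, 0.1710·sin120.0°, -0.1128) = (-0.0855, 0.1481, -0.1128)
φ3=240.0°: virtual centre (-0.1241, -0.2149, 0.0208), radius l
eliminate P² terms by subtracting sphere 1 from 2 and 3
plane₁₂: -0.5687x+0.2963y+-0.0289z = -0.0072
det = 0.4358;  x = -0.0016+0.1334z,  y = -0.0274+0.3538z
sphere 1 gives Az²+Bz+C=0 with A=1.1430, B=0.1237, C=-0.1519;  B²−4AC=0.7098;  roots -0.4227, 0.3145;  negative root z = -0.4227
x = -0.0580, y = -0.1770

(-0.0580, -0.1770, -0.4227)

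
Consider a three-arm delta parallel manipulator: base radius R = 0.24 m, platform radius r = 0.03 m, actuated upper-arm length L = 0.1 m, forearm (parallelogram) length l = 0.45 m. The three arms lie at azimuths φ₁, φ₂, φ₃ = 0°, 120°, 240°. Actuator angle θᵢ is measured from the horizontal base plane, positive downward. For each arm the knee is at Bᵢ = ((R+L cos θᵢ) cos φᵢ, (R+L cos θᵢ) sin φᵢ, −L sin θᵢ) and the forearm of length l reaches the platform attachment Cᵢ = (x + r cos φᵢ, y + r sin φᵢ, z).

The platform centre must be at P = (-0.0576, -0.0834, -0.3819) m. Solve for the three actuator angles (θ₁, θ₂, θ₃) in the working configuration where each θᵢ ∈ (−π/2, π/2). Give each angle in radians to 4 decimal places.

φ1=0.0° → target in arm frame (-0.0576, -0.0834)
  e−x'=0.2676;  (l²−L²−(e−x')²−y'²−z²)/2L = -0.1596
  θ1 = atan2(B,A) + arccos(C/0.4663) = 0.9604
rotate P by −φ2: (-0.0434, 0.0916, -0.3819)
  A cos θ + B sin θ = C:  0.2534·cos θ + -0.3819·sin θ = -0.1298
  γ=atan2(-0.3819,0.2534)=-0.9849;  ψ=arccos(-0.2832)=1.8579;  θ2=γ+ψ≈0.8730
rotate P by −φ3: (0.1010, -0.0082, -0.3819)
  A=0.1090, B=-0.3819, C=(l²−L²−A²−y'²−z²)/(2L)=0.1736
  γ=atan2(-0.3819,0.1090)=-1.2928;  ψ=arccos(0.4370)=1.1185;  θ3=γ+ψ≈-0.1743

θ₁ = 0.9604, θ₂ = 0.8730, θ₃ = -0.1743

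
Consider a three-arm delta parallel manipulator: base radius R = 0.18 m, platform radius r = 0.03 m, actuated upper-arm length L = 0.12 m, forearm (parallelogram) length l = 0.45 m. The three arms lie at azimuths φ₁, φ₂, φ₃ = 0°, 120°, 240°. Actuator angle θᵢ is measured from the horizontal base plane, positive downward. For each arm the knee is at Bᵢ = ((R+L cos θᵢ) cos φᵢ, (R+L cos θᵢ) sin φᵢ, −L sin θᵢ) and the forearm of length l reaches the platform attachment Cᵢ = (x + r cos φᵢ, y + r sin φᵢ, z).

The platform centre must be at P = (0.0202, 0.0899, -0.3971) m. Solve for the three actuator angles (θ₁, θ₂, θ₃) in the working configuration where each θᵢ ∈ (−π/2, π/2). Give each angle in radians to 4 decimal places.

φ1=0.0° → target in arm frame (0.0202, 0.0899)
  A=0.1298, B=-0.3971, C=(l²−L²−A²−y'²−z²)/(2L)=0.0228
  θ1 = atan2(B,A) + arccos(C/0.4178) = 0.2612
arm 2 (φ=120.0°): x'=0.0678, y'=-0.0624
  e−x'=0.0822;  (l²−L²−(e−x')²−y'²−z²)/2L = 0.0823
  √(A²+B²)=0.4055;  θ2 = -1.3666+1.3665 ≈ -0.0001
arm 3 (φ=240.0°): x'=-0.0880, y'=-0.0275
  A=0.2380, B=-0.3971, C=(l²−L²−A²−y'²−z²)/(2L)=-0.1124
  γ=atan2(-0.3971,0.2380)=-1.0309;  ψ=arccos(-0.2427)=1.8159;  θ3=γ+ψ≈0.7850

θ₁ = 0.2612, θ₂ = -0.0001, θ₃ = 0.7850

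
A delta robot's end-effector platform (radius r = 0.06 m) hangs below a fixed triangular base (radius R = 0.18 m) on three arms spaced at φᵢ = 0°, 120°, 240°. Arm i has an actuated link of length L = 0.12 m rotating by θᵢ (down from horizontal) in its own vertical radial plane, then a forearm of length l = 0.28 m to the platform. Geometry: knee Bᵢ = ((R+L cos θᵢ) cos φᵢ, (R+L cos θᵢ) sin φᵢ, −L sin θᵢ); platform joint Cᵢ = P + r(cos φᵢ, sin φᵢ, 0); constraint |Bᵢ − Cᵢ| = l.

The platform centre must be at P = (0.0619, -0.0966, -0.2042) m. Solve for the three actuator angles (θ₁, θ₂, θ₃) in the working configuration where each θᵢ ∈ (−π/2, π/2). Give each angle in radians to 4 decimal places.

rotate P by −φ1: (0.0619, -0.0966, -0.2042)
  e−x'=0.0581;  (l²−L²−(e−x')²−y'²−z²)/2L = 0.0400
  √(A²+B²)=0.2123;  θ1 = -1.2936+1.3814 ≈ 0.0878
rotate P by −φ2: (-0.1146, -0.0053, -0.2042)
  A cos θ + B sin θ = C:  0.2346·cos θ + -0.2042·sin θ = -0.1365
  θ2 = atan2(B,A) + arccos(C/0.3110) = 1.3090
φ3=240.0° → target in arm frame (0.0527, 0.1019)
  A=0.0673, B=-0.2042, C=(l²−L²−A²−y'²−z²)/(2L)=0.0308
  γ=atan2(-0.2042,0.0673)=-1.2525;  ψ=arccos(0.1432)=1.4271;  θ3=γ+ψ≈0.1746

θ₁ = 0.0878, θ₂ = 1.3090, θ₃ = 0.1746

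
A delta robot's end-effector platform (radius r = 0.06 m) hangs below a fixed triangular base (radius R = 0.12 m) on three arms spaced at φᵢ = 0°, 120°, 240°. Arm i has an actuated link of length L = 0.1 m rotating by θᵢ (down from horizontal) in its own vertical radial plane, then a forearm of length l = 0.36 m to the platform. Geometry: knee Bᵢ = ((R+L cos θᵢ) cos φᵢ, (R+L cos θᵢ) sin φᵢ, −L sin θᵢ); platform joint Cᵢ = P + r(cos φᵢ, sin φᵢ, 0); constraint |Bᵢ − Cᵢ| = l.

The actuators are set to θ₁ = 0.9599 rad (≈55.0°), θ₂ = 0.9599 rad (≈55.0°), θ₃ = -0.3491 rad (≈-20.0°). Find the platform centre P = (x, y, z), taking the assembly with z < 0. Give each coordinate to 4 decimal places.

(-0.0937, -0.1623, -0.3242)

arm 1 at φ=0.0°: ρ1 = 0.1174;  O1 = (0.1174, 0.0000, -0.0819)
arm 2 at φ=120.0°: ρ2 = 0.1174;  O2 = (-0.0587, 0.1016, -0.0819)
O3 = (0.1540·cos240.0°, 0.1540·sin240.0°, 0.0342) = (-0.0770, -0.1333, 0.0342)
|O₂|²−|O₁|² = 0.0000;  |O₃|²−|O₁|² = 0.0044
[-0.3521 0.2033 0.0000]·P = 0.0000;  [-0.3887 -0.2667 0.2322]·P = 0.0044
Cramer: x(z) = -0.0052+0.2730z;  y(z) = -0.0089+0.4729z
into |P−O₁|² = l²: 1.2982z² + 0.0885z + -0.1078 = 0;  Δ = 0.5676;  z = -0.3242 or 0.2561 → z<0 root = -0.3242
x = -0.0937, y = -0.1623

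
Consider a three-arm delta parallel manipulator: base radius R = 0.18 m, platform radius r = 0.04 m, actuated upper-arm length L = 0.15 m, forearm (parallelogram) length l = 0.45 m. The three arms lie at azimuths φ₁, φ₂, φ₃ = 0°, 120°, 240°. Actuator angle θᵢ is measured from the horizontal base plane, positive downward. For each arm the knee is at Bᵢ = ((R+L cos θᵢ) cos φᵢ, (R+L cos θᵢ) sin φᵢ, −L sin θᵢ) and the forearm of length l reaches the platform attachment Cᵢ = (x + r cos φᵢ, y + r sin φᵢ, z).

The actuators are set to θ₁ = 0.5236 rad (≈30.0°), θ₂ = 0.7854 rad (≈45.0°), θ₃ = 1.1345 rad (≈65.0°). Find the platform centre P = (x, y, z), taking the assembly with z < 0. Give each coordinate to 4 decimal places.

(0.0767, 0.0562, -0.4775)

φ1=0.0°: virtual centre (0.2699, 0.0000, -0.0750), radius l
arm 2 at φ=120.0°: e+L cos θ2 = 0.2461;  O2 = (-0.1230, 0.2131, -0.1061)
arm 3 at φ=240.0°: e+L cos θ3 = 0.2034;  O3 = (-0.1017, -0.1761, -0.1359)
subtract pairs → two planes through P
linear system: -0.7859x+0.4262y = -0.0067−-0.0621z; -0.7432x+-0.3523y = -0.0186−-0.1219z
det = 0.5936;  x = 0.0173+-0.1244z,  y = 0.0163+-0.0836z
into |P−O₁|² = l²: 1.0225z² + 0.2101z + -0.1328 = 0;  Δ = 0.5874;  z = -0.4775 or 0.2720 → z<0 root = -0.4775
x = 0.0767, y = 0.0562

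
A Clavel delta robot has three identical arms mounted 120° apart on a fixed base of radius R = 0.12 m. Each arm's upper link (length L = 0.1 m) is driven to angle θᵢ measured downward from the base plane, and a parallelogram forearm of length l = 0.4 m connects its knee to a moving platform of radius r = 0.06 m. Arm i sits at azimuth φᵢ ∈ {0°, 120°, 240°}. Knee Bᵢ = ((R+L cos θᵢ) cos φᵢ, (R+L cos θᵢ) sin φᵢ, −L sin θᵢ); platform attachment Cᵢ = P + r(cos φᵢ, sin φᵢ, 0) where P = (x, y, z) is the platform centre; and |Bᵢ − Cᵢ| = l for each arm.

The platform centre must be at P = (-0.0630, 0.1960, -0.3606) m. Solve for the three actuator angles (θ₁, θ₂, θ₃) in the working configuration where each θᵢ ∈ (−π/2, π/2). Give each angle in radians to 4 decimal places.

arm 1 (φ=0.0°): x'=-0.0630, y'=0.1960
  A=0.1230, B=-0.3606, C=(l²−L²−A²−y'²−z²)/(2L)=-0.1679
  θ1 = atan2(B,A) + arccos(C/0.3810) = 0.7850
arm 2 (φ=120.0°): x'=0.2012, y'=-0.0434
  A=-0.1412, B=-0.3606, C=(l²−L²−A²−y'²−z²)/(2L)=-0.0093
  √(A²+B²)=0.3873;  θ2 = -1.9441+1.5949 ≈ -0.3492
rotate P by −φ3: (-0.1382, -0.1526, -0.3606)
  e−x'=0.1982;  (l²−L²−(e−x')²−y'²−z²)/2L = -0.2130
  θ3 = atan2(B,A) + arccos(C/0.4115) = 1.0468

θ₁ = 0.7850, θ₂ = -0.3492, θ₃ = 1.0468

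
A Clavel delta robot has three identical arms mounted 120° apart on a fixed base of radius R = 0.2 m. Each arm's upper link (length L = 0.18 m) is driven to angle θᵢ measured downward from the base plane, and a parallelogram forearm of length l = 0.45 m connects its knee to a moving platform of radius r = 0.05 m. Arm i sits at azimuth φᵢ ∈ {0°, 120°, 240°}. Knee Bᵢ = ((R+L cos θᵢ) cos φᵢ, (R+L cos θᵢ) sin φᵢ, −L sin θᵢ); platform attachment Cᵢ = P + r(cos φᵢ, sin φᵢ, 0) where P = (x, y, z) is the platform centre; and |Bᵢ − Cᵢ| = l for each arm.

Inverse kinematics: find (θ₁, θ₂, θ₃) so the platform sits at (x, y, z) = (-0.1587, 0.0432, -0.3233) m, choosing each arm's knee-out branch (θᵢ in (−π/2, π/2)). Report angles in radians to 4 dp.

φ1=0.0° → target in arm frame (-0.1587, 0.0432)
  A=0.3087, B=-0.3233, C=(l²−L²−A²−y'²−z²)/(2L)=-0.0877
  γ=atan2(-0.3233,0.3087)=-0.8085;  ψ=arccos(-0.1963)=1.7684;  θ1=γ+ψ≈0.9599
rotate P by −φ2: (0.1168, 0.1158, -0.3233)
  A=0.0332, B=-0.3233, C=(l²−L²−A²−y'²−z²)/(2L)=0.1418
  γ=atan2(-0.3233,0.0332)=-1.4683;  ψ=arccos(0.4364)=1.1193;  θ2=γ+ψ≈-0.3491
φ3=240.0° → target in arm frame (0.0419, -0.1590)
  e−x'=0.1081;  (l²−L²−(e−x')²−y'²−z²)/2L = 0.0795
  √(A²+B²)=0.3409;  θ3 = -1.2482+1.3355 ≈ 0.0873

θ₁ = 0.9599, θ₂ = -0.3491, θ₃ = 0.0873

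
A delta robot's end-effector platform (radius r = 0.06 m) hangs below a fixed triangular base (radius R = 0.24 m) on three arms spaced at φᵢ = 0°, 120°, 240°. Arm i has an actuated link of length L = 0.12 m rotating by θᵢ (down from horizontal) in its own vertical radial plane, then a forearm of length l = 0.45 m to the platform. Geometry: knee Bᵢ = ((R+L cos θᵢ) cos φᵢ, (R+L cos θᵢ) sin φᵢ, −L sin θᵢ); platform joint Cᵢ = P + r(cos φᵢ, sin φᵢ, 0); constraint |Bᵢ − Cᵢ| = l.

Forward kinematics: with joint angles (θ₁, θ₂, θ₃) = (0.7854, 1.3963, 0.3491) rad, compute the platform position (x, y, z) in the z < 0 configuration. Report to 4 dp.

(0.0147, -0.1196, -0.4393)

arm 1 at φ=0.0°: e+L cos θ1 = 0.2649;  O1 = (0.2649, 0.0000, -0.0849)
arm 2 at φ=120.0°: e+L cos θ2 = 0.2008;  O2 = (-0.1004, 0.1739, -0.1182)
φ3=240.0°: virtual centre (-0.1464, -0.2535, -0.0410), radius l
eliminate P² terms by subtracting sphere 1 from 2 and 3
plane₁₂: -0.7305x+0.3479y+-0.0666z = -0.0230
det = 0.6565;  x = 0.0125+-0.0051z,  y = -0.0401+0.1810z
into |P−O₁|² = l²: 1.0328z² + 0.1578z + -0.1300 = 0;  Δ = 0.5619;  z = -0.4393 or 0.2865 → z<0 root = -0.4393
x = 0.0147, y = -0.1196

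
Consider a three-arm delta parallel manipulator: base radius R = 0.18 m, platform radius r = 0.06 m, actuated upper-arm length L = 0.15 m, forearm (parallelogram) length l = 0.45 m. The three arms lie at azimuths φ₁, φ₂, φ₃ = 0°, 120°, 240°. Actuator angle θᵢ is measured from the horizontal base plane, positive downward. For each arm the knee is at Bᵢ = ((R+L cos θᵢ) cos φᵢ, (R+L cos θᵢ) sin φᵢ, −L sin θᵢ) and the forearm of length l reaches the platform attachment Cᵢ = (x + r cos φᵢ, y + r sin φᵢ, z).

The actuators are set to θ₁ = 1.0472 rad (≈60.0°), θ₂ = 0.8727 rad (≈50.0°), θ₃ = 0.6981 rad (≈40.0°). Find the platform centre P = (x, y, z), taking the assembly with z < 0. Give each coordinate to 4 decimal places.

(-0.0510, -0.0284, -0.5056)

centre 1 = (0.1950·cos0.0°, 0.1950·sin0.0°, -0.1299) = (0.1950, 0.0000, -0.1299)
arm 2 at φ=120.0°: ρ2 = 0.2164;  centre 2 = (-0.1082, 0.1874, -0.1149)
φ3=240.0°: virtual centre (-0.1175, -0.2034, -0.0964), radius l
|centre ₂|²−|centre ₁|² = 0.0051;  |centre ₃|²−|centre ₁|² = 0.0096
plane₁₂: -0.6064x+0.3748y+0.0300z = 0.0051
det = 0.4810;  x = -0.0118+0.0776z,  y = -0.0054+0.0455z
quadratic in z: (1.0081)z²+(0.2272)z+(-0.1428)=0, √Δ=0.7922 → z ∈ {-0.5056, 0.2802}; z = -0.5056 (taking z<0)
x = -0.0510, y = -0.0284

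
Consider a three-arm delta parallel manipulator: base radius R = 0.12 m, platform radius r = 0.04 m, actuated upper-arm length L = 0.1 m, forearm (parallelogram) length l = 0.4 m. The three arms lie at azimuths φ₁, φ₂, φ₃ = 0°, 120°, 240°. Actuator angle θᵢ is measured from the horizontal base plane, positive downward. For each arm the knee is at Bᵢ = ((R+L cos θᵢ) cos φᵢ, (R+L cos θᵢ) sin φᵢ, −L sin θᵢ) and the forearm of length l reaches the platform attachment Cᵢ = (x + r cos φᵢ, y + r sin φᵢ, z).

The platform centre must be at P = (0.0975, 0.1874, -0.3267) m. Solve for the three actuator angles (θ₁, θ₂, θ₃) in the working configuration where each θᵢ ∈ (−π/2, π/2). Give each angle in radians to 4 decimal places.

θ₁ = -0.1737, θ₂ = -0.2615, θ₃ = 1.2222

φ1=0.0° → target in arm frame (0.0975, 0.1874)
  A cos θ + B sin θ = C:  -0.0175·cos θ + -0.3267·sin θ = 0.0392
  √(A²+B²)=0.3272;  θ1 = -1.6243+1.4507 ≈ -0.1737
φ2=120.0° → target in arm frame (0.1135, -0.1781)
  A=-0.0335, B=-0.3267, C=(l²−L²−A²−y'²−z²)/(2L)=0.0520
  θ2 = atan2(B,A) + arccos(C/0.3284) = -0.2615
rotate P by −φ3: (-0.2110, -0.0093, -0.3267)
  A cos θ + B sin θ = C:  0.2910·cos θ + -0.3267·sin θ = -0.2076
  √(A²+B²)=0.4375;  θ3 = -0.8431+2.0652 ≈ 1.2222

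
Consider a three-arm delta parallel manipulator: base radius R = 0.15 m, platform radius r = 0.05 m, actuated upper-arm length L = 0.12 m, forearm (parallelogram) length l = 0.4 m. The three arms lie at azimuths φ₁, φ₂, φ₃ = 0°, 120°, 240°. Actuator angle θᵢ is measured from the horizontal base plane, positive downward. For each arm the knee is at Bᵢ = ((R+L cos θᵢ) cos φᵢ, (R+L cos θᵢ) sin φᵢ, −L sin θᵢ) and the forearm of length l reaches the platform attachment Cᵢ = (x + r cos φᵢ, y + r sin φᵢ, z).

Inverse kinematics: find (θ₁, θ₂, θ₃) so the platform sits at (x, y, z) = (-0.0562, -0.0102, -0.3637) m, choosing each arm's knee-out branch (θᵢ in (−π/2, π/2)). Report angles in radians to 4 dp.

rotate P by −φ1: (-0.0562, -0.0102, -0.3637)
  e−x'=0.1562;  (l²−L²−(e−x')²−y'²−z²)/2L = -0.0466
  θ1 = atan2(B,A) + arccos(C/0.3958) = 0.5236
arm 2 (φ=120.0°): x'=0.0193, y'=0.0538
  e−x'=0.0807;  (l²−L²−(e−x')²−y'²−z²)/2L = 0.0163
  θ2 = atan2(B,A) + arccos(C/0.3726) = 0.1747
φ3=240.0° → target in arm frame (0.0369, -0.0436)
  A cos θ + B sin θ = C:  0.0631·cos θ + -0.3637·sin θ = 0.0310
  √(A²+B²)=0.3691;  θ3 = -1.3991+1.4866 ≈ 0.0875

θ₁ = 0.5236, θ₂ = 0.1747, θ₃ = 0.0875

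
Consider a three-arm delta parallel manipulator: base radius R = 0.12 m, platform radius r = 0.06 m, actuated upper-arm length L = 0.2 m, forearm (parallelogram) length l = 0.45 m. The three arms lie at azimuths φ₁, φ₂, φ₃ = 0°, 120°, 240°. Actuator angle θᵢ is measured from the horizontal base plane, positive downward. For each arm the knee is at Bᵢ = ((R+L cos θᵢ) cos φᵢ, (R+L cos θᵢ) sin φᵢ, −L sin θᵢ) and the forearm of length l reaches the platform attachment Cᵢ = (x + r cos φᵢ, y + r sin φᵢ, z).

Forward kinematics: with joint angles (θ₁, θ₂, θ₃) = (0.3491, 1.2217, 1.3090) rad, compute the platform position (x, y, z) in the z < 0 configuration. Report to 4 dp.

(0.2307, 0.0271, -0.5173)

arm 1 at φ=0.0°: ρ1 = 0.2479;  O1 = (0.2479, 0.0000, -0.0684)
arm 2 at φ=120.0°: ρ2 = 0.1284;  O2 = (-0.0642, 0.1112, -0.1879)
O3 = (0.1118·cos240.0°, 0.1118·sin240.0°, -0.1932) = (-0.0559, -0.0968, -0.1932)
eliminate P² terms by subtracting sphere 1 from 2 and 3
[-0.6243 0.2224 -0.2391]·P = -0.0143;  [-0.6076 -0.1936 -0.2495]·P = -0.0163
Cramer: x(z) = 0.0250-0.3976z;  y(z) = 0.0058-0.0411z
quadratic in z: (1.1598)z²+(0.3136)z+(-0.1481)=0, √Δ=0.8862 → z ∈ {-0.5173, 0.2469}; z = -0.5173 (taking z<0)
x = 0.2307, y = 0.0271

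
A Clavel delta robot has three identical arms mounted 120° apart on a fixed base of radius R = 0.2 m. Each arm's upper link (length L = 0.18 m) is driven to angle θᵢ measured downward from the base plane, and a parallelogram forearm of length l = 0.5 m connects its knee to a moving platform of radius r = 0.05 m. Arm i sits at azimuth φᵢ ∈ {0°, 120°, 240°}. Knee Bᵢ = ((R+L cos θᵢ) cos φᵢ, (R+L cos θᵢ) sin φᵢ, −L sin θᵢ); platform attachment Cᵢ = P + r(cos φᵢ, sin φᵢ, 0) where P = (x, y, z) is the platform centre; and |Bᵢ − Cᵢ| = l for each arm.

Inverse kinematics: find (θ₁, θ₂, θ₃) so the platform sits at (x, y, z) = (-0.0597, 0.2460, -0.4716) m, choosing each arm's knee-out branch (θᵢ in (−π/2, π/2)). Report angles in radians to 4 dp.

θ₁ = 1.0473, θ₂ = -0.0873, θ₃ = 1.3961

arm 1 (φ=0.0°): x'=-0.0597, y'=0.2460
  e−x'=0.2097;  (l²−L²−(e−x')²−y'²−z²)/2L = -0.3036
  θ1 = atan2(B,A) + arccos(C/0.5161) = 1.0473
arm 2 (φ=120.0°): x'=0.2429, y'=-0.0713
  A=-0.0929, B=-0.4716, C=(l²−L²−A²−y'²−z²)/(2L)=-0.0514
  θ2 = atan2(B,A) + arccos(C/0.4807) = -0.0873
rotate P by −φ3: (-0.1832, -0.1747, -0.4716)
  A cos θ + B sin θ = C:  0.3332·cos θ + -0.4716·sin θ = -0.4065
  √(A²+B²)=0.5774;  θ3 = -0.9557+2.3518 ≈ 1.3961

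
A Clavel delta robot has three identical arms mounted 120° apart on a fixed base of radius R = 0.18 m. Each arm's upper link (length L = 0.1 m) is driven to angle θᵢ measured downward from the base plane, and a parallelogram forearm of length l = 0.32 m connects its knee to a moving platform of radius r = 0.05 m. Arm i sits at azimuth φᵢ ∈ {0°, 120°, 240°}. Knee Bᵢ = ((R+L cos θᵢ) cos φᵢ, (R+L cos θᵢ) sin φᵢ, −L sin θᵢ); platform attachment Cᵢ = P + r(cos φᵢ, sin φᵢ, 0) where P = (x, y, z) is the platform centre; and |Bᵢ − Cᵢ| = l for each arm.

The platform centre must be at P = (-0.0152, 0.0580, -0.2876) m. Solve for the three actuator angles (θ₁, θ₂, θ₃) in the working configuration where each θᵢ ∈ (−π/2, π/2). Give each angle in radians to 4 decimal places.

θ₁ = 0.6987, θ₂ = 0.1745, θ₃ = 0.8730

φ1=0.0° → target in arm frame (-0.0152, 0.0580)
  A cos θ + B sin θ = C:  0.1452·cos θ + -0.2876·sin θ = -0.0738
  θ1 = atan2(B,A) + arccos(C/0.3222) = 0.6987
rotate P by −φ2: (0.0578, -0.0158, -0.2876)
  A cos θ + B sin θ = C:  0.0722·cos θ + -0.2876·sin θ = 0.0211
  θ2 = atan2(B,A) + arccos(C/0.2965) = 0.1745
φ3=240.0° → target in arm frame (-0.0426, -0.0422)
  A cos θ + B sin θ = C:  0.1726·cos θ + -0.2876·sin θ = -0.1095
  θ3 = atan2(B,A) + arccos(C/0.3354) = 0.8730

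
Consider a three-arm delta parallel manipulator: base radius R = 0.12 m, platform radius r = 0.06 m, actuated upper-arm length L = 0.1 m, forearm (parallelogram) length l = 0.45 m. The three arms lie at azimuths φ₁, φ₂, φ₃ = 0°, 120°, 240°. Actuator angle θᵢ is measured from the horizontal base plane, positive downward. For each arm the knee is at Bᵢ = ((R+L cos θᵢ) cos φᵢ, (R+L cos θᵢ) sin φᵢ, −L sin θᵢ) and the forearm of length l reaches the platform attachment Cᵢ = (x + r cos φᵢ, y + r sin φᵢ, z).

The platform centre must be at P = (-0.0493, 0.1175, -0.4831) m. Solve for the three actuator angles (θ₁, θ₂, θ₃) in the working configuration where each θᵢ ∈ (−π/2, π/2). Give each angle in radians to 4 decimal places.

θ₁ = 0.9603, θ₂ = 0.3494, θ₃ = 1.0473

arm 1 (φ=0.0°): x'=-0.0493, y'=0.1175
  e−x'=0.1093;  (l²−L²−(e−x')²−y'²−z²)/2L = -0.3332
  √(A²+B²)=0.4953;  θ1 = -1.3483+2.3086 ≈ 0.9603
arm 2 (φ=120.0°): x'=0.1264, y'=-0.0161
  A cos θ + B sin θ = C:  -0.0664·cos θ + -0.4831·sin θ = -0.2278
  √(A²+B²)=0.4876;  θ2 = -1.7074+2.0568 ≈ 0.3494
arm 3 (φ=240.0°): x'=-0.0771, y'=-0.1014
  e−x'=0.1371;  (l²−L²−(e−x')²−y'²−z²)/2L = -0.3499
  θ3 = atan2(B,A) + arccos(C/0.5022) = 1.0473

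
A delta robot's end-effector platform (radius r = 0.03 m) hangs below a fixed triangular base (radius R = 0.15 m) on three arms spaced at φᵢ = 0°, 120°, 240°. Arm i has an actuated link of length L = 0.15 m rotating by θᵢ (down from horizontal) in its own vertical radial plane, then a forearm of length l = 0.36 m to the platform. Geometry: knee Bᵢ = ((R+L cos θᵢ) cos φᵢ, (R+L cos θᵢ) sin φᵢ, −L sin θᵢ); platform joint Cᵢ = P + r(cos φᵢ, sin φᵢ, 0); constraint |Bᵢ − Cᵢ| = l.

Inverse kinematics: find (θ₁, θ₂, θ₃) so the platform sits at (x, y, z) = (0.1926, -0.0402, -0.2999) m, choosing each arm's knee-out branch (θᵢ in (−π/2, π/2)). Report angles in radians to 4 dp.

θ₁ = -0.3487, θ₂ = 1.3091, θ₃ = 1.0473

arm 1 (φ=0.0°): x'=0.1926, y'=-0.0402
  A cos θ + B sin θ = C:  -0.0726·cos θ + -0.2999·sin θ = 0.0342
  θ1 = atan2(B,A) + arccos(C/0.3086) = -0.3487
rotate P by −φ2: (-0.1311, -0.1467, -0.2999)
  e−x'=0.2511;  (l²−L²−(e−x')²−y'²−z²)/2L = -0.2247
  √(A²+B²)=0.3912;  θ2 = -0.8737+2.1828 ≈ 1.3091
rotate P by −φ3: (-0.0615, 0.1869, -0.2999)
  A=0.1815, B=-0.2999, C=(l²−L²−A²−y'²−z²)/(2L)=-0.1690
  θ3 = atan2(B,A) + arccos(C/0.3505) = 1.0473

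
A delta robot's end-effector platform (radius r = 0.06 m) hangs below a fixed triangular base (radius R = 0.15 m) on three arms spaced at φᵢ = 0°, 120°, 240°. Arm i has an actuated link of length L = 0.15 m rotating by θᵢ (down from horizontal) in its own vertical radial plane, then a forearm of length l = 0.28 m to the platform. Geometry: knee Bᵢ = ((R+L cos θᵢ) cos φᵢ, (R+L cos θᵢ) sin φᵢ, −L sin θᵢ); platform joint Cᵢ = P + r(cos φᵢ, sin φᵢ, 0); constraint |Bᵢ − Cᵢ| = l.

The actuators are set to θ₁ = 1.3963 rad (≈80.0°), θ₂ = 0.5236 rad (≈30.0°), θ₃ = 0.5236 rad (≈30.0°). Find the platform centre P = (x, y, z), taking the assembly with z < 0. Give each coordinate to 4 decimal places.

centre 1 = (0.1160·cos0.0°, 0.1160·sin0.0°, -0.1477) = (0.1160, 0.0000, -0.1477)
centre 2 = (0.2199·cos120.0°, 0.2199·sin120.0°, -0.0750) = (-0.1100, 0.1904, -0.0750)
centre 3 = (0.2199·cos240.0°, 0.2199·sin240.0°, -0.0750) = (-0.1100, -0.1904, -0.0750)
eliminate P² terms by subtracting sphere 1 from 2 and 3
plane₁₂: -0.4520x+0.3809y+0.1454z = 0.0187
det = 0.3443;  x = -0.0414+0.3218z,  y = 0.0000+0.0000z
quadratic in z: (1.1035)z²+(0.1941)z+(-0.0318)=0, √Δ=0.4220 → z ∈ {-0.2792, 0.1032}; z = -0.2792 (taking z<0)
x = -0.1312, y = 0.0000

(-0.1312, 0.0000, -0.2792)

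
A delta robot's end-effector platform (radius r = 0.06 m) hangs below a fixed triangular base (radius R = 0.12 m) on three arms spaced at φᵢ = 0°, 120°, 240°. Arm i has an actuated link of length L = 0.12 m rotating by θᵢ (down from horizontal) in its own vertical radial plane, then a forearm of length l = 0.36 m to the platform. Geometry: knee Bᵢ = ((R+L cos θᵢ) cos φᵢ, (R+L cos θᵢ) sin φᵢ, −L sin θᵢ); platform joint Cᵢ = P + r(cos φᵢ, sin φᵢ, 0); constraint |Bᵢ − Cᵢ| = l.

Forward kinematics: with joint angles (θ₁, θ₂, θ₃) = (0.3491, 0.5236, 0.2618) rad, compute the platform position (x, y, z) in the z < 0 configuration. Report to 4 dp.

φ1=0.0°: virtual centre (0.1728, 0.0000, -0.0410), radius l
arm 2 at φ=120.0°: e+L cos θ2 = 0.1639;  O2 = (-0.0820, 0.1420, -0.0600)
O3 = (0.1759·cos240.0°, 0.1759·sin240.0°, -0.0311) = (-0.0880, -0.1523, -0.0311)
|O₂|²−|O₁|² = -0.0011;  |O₃|²−|O₁|² = 0.0004
[-0.5094 0.2839 -0.0379]·P = -0.0011;  [-0.5214 -0.3047 0.0200]·P = 0.0004
det = 0.3033;  x = 0.0007+-0.0194z,  y = -0.0025+0.0987z
sphere 1 gives Az²+Bz+C=0 with A=1.0101, B=0.0883, C=-0.0983;  B²−4AC=0.4050;  roots -0.3587, 0.2713;  negative root z = -0.3587
x = 0.0077, y = -0.0379

(0.0077, -0.0379, -0.3587)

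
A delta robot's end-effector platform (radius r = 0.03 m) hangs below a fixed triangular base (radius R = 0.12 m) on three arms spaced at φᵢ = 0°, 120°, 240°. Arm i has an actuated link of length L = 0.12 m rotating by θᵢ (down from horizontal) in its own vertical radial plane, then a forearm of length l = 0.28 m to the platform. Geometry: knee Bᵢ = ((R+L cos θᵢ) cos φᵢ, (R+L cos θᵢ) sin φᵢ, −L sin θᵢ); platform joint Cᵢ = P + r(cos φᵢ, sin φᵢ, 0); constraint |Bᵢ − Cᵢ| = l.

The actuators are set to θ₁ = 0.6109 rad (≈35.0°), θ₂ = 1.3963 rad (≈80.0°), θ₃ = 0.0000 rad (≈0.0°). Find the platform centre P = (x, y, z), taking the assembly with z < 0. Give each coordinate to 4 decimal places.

(0.0229, -0.1407, -0.2456)

arm 1 at φ=0.0°: e+L cos θ1 = 0.1883;  O1 = (0.1883, 0.0000, -0.0688)
O2 = (0.1108·cos120.0°, 0.1108·sin120.0°, -0.1182) = (-0.0554, 0.0960, -0.1182)
O3 = (0.2100·cos240.0°, 0.2100·sin240.0°, 0.0000) = (-0.1050, -0.1819, 0.0000)
subtract pairs → two planes through P
plane₁₂: -0.4874x+0.1920y+-0.0987z = -0.0139
det = 0.2899;  x = 0.0149+-0.0327z,  y = -0.0348+0.4312z
sphere 1 gives Az²+Bz+C=0 with A=1.1870, B=0.1190, C=-0.0424;  B²−4AC=0.2154;  roots -0.2456, 0.1454;  negative root z = -0.2456
x = 0.0229, y = -0.1407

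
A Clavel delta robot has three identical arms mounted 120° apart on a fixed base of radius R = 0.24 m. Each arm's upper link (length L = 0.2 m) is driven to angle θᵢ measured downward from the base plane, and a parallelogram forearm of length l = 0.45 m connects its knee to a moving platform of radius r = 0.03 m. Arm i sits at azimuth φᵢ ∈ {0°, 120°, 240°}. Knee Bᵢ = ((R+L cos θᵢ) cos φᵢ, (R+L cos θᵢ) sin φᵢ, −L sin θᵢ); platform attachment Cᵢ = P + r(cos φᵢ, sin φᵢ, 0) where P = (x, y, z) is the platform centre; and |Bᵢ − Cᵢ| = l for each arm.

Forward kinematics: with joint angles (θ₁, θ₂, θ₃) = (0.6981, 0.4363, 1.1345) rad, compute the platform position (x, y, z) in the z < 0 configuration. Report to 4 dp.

centre 1 = (0.3632·cos0.0°, 0.3632·sin0.0°, -0.1286) = (0.3632, 0.0000, -0.1286)
centre 2 = (0.3913·cos120.0°, 0.3913·sin120.0°, -0.0845) = (-0.1956, 0.3388, -0.0845)
arm 3 at φ=240.0°: e+L cos θ3 = 0.2945;  centre 3 = (-0.1473, -0.2551, -0.1813)
|centre ₂|²−|centre ₁|² = 0.0118;  |centre ₃|²−|centre ₁|² = -0.0289
[-1.1177 0.6777 0.0881]·P = 0.0118;  [-1.0209 -0.5101 -0.1054]·P = -0.0289
det = 1.2620;  x = 0.0107+-0.0210z,  y = 0.0351+-0.1646z
into |P−centre ₁|² = l²: 1.0275z² + 0.2604z + -0.0605 = 0;  Δ = 0.3165;  z = -0.4004 or 0.1470 → z<0 root = -0.4004
x = 0.0191, y = 0.1010

(0.0191, 0.1010, -0.4004)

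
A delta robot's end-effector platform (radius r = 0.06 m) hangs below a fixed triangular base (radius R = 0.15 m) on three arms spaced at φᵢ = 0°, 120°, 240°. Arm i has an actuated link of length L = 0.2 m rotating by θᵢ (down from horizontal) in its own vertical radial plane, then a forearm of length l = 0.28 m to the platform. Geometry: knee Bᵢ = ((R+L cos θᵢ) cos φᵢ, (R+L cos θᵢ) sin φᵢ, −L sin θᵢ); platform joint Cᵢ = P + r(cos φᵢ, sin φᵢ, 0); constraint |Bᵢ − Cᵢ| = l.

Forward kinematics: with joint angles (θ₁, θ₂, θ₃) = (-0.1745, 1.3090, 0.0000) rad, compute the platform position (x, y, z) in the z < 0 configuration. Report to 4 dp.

(0.0683, -0.1040, -0.1060)

φ1=0.0°: virtual centre (0.2870, 0.0000, 0.0347), radius l
arm 2 at φ=120.0°: e+L cos θ2 = 0.1418;  O2 = (-0.0709, 0.1228, -0.1932)
arm 3 at φ=240.0°: e+L cos θ3 = 0.2900;  O3 = (-0.1450, -0.2511, 0.0000)
subtract pairs → two planes through P
linear system: -0.7157x+0.2455y = -0.0261−-0.4558z; -0.8639x+-0.5023y = 0.0005−-0.0694z
det = 0.5716;  x = 0.0227+-0.4304z,  y = -0.0402+0.6020z
quadratic in z: (1.5476)z²+(0.1096)z+(-0.0058)=0, √Δ=0.2184 → z ∈ {-0.1060, 0.0351}; z = -0.1060 (taking z<0)
x = 0.0683, y = -0.1040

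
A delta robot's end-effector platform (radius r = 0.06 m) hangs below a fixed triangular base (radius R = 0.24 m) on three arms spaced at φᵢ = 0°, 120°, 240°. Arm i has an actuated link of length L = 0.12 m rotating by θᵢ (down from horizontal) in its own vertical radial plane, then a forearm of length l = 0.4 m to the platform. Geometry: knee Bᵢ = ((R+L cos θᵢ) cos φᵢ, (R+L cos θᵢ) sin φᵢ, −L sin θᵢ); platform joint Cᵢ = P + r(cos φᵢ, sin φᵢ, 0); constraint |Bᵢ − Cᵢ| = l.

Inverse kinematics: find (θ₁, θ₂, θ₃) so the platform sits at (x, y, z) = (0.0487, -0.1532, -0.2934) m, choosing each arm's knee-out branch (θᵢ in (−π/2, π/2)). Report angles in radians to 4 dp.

rotate P by −φ1: (0.0487, -0.1532, -0.2934)
  e−x'=0.1313;  (l²−L²−(e−x')²−y'²−z²)/2L = 0.0784
  √(A²+B²)=0.3214;  θ1 = -1.1500+1.3245 ≈ 0.1745
arm 2 (φ=120.0°): x'=-0.1570, y'=0.0344
  A=0.3370, B=-0.2934, C=(l²−L²−A²−y'²−z²)/(2L)=-0.2302
  √(A²+B²)=0.4468;  θ2 = -0.7163+2.1121 ≈ 1.3958
φ3=240.0° → target in arm frame (0.1083, 0.1188)
  A=0.0717, B=-0.2934, C=(l²−L²−A²−y'²−z²)/(2L)=0.1678
  θ3 = atan2(B,A) + arccos(C/0.3020) = -0.3495

θ₁ = 0.1745, θ₂ = 1.3958, θ₃ = -0.3495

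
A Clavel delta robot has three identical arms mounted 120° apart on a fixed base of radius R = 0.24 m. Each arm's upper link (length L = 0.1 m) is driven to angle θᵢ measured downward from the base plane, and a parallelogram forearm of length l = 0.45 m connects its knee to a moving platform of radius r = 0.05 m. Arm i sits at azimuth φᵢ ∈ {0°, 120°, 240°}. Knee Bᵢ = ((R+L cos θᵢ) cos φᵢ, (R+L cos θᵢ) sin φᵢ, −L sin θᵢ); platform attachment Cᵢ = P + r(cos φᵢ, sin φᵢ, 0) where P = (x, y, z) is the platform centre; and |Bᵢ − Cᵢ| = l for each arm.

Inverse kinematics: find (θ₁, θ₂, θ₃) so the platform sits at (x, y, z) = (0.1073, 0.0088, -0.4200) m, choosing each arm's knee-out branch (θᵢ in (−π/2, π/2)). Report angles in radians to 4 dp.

φ1=0.0° → target in arm frame (0.1073, 0.0088)
  A cos θ + B sin θ = C:  0.0827·cos θ + -0.4200·sin θ = 0.0459
  γ=atan2(-0.4200,0.0827)=-1.3764;  ψ=arccos(0.1073)=1.4633;  θ1=γ+ψ≈0.0869
arm 2 (φ=120.0°): x'=-0.0460, y'=-0.0973
  A cos θ + B sin θ = C:  0.2360·cos θ + -0.4200·sin θ = -0.2454
  γ=atan2(-0.4200,0.2360)=-1.0588;  ψ=arccos(-0.5094)=2.1053;  θ2=γ+ψ≈1.0465
φ3=240.0° → target in arm frame (-0.0613, 0.0885)
  A=0.2513, B=-0.4200, C=(l²−L²−A²−y'²−z²)/(2L)=-0.2744
  γ=atan2(-0.4200,0.2513)=-1.0317;  ψ=arccos(-0.5606)=2.1659;  θ3=γ+ψ≈1.1342

θ₁ = 0.0869, θ₂ = 1.0465, θ₃ = 1.1342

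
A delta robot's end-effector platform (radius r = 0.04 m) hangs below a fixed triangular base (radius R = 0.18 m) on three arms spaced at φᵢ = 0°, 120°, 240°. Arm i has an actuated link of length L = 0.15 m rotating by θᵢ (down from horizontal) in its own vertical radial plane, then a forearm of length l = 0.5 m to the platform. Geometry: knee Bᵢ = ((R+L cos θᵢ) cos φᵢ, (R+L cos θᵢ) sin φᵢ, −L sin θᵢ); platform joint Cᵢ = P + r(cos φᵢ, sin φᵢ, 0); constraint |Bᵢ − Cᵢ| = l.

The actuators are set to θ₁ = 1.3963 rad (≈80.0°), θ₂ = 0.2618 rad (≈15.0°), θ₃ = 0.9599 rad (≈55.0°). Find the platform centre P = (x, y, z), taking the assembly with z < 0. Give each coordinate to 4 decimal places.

centre 1 = (0.1660·cos0.0°, 0.1660·sin0.0°, -0.1477) = (0.1660, 0.0000, -0.1477)
arm 2 at φ=120.0°: e+L cos θ2 = 0.2849;  centre 2 = (-0.1424, 0.2467, -0.0388)
arm 3 at φ=240.0°: e+L cos θ3 = 0.2260;  centre 3 = (-0.1130, -0.1958, -0.1229)
subtract pairs → two planes through P
[-0.6170 0.4934 0.2178]·P = 0.0333;  [-0.5581 -0.3915 0.0497]·P = 0.0168
Cramer: x(z) = -0.0412+0.2124z;  y(z) = 0.0159-0.1758z
quadratic in z: (1.0760)z²+(0.2018)z+(-0.1850)=0, √Δ=0.9148 → z ∈ {-0.5189, 0.3313}; z = -0.5189 (taking z<0)
x = -0.1514, y = 0.1071

(-0.1514, 0.1071, -0.5189)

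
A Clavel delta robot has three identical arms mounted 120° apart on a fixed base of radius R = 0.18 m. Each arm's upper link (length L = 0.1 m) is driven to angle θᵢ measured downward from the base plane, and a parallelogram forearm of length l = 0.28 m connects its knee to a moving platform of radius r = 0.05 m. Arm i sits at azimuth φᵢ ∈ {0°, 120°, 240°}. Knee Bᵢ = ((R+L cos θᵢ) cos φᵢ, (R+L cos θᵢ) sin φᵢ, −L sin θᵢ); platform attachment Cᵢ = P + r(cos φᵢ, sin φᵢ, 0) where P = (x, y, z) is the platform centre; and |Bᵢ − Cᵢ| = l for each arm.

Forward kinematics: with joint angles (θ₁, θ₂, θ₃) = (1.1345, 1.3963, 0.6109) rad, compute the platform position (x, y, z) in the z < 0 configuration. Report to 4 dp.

O1 = (0.1723·cos0.0°, 0.1723·sin0.0°, -0.0906) = (0.1723, 0.0000, -0.0906)
O2 = (0.1474·cos120.0°, 0.1474·sin120.0°, -0.0985) = (-0.0737, 0.1276, -0.0985)
arm 3 at φ=240.0°: ρ3 = 0.2119;  O3 = (-0.1060, -0.1835, -0.0574)
subtract pairs → two planes through P
linear system: -0.4919x+0.2552y = -0.0065−-0.0157z; -0.5564x+-0.3670y = 0.0103−0.0665z
Cramer: x(z) = -0.0008+0.0348z;  y(z) = -0.0269+0.1286z
quadratic in z: (1.0177)z²+(0.1623)z+(-0.0395)=0, √Δ=0.4327 → z ∈ {-0.2923, 0.1328}; z = -0.2923 (taking z<0)
x = -0.0110, y = -0.0645

(-0.0110, -0.0645, -0.2923)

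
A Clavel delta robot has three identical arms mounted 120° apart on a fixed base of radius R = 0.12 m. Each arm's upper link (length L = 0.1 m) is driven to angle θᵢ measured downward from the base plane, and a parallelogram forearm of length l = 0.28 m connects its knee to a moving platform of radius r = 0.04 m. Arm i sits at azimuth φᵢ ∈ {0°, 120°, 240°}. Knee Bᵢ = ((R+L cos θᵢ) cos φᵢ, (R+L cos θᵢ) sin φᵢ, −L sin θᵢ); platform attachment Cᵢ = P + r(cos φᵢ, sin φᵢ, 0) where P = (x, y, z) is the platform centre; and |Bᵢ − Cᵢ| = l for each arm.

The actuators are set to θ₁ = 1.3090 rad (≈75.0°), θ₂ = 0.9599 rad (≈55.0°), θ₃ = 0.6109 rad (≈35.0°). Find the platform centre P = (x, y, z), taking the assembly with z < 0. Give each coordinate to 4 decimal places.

φ1=0.0°: virtual centre (0.1059, 0.0000, -0.0966), radius l
O2 = (0.1374·cos120.0°, 0.1374·sin120.0°, -0.0819) = (-0.0687, 0.1190, -0.0819)
φ3=240.0°: virtual centre (-0.0810, -0.1402, -0.0574), radius l
eliminate P² terms by subtracting sphere 1 from 2 and 3
linear system: -0.3491x+0.2379y = 0.0050−0.0294z; -0.3737x+-0.2804y = 0.0090−0.0785z
det = 0.1868;  x = -0.0190+0.1440z,  y = -0.0067+0.0879z
sphere 1 gives Az²+Bz+C=0 with A=1.0285, B=0.1561, C=-0.0534;  B²−4AC=0.2442;  roots -0.3161, 0.1644;  negative root z = -0.3161
x = -0.0645, y = -0.0345

(-0.0645, -0.0345, -0.3161)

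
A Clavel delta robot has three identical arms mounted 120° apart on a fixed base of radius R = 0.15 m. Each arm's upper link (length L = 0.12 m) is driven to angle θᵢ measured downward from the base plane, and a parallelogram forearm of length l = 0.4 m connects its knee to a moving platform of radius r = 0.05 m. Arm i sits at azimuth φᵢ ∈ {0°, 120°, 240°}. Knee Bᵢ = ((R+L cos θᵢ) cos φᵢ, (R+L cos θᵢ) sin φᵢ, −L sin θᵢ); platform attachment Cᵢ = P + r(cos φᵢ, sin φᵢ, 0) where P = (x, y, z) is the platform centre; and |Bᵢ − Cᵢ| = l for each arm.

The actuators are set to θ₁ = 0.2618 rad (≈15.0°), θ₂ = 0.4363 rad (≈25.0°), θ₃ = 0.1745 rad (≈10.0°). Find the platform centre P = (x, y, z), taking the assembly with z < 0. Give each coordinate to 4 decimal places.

(0.0066, -0.0326, -0.3704)

centre 1 = (0.2159·cos0.0°, 0.2159·sin0.0°, -0.0311) = (0.2159, 0.0000, -0.0311)
centre 2 = (0.2088·cos120.0°, 0.2088·sin120.0°, -0.0507) = (-0.1044, 0.1808, -0.0507)
arm 3 at φ=240.0°: ρ3 = 0.2182;  centre 3 = (-0.1091, -0.1889, -0.0208)
eliminate P² terms by subtracting sphere 1 from 2 and 3
linear system: -0.6406x+0.3616y = -0.0014−-0.0393z; -0.6500x+-0.3779y = 0.0005−0.0204z
det = 0.4771;  x = 0.0008+-0.0156z,  y = -0.0026+0.0810z
into |P−centre ₁|² = l²: 1.0068z² + 0.0684z + -0.1128 = 0;  Δ = 0.4588;  z = -0.3704 or 0.3024 → z<0 root = -0.3704
x = 0.0066, y = -0.0326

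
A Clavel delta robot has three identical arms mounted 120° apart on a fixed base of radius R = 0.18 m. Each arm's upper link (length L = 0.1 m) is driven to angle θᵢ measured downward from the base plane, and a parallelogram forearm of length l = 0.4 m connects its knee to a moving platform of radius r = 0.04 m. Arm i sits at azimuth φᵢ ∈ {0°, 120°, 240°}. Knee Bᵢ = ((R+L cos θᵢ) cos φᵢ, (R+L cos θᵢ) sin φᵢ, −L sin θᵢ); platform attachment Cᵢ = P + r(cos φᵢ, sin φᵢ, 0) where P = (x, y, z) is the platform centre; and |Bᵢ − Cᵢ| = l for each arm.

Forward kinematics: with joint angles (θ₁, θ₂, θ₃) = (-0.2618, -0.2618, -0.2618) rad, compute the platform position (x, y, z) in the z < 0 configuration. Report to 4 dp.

centre 1 = (0.2366·cos0.0°, 0.2366·sin0.0°, 0.0259) = (0.2366, 0.0000, 0.0259)
centre 2 = (0.2366·cos120.0°, 0.2366·sin120.0°, 0.0259) = (-0.1183, 0.2049, 0.0259)
φ3=240.0°: virtual centre (-0.1183, -0.2049, 0.0259), radius l
subtract pairs → two planes through P
[-0.7098 0.4098 0.0000]·P = 0.0000;  [-0.7098 -0.4098 0.0000]·P = 0.0000
Cramer: x(z) = 0.0000+0.0000z;  y(z) = 0.0000+0.0000z
quadratic in z: (1.0000)z²+(-0.0518)z+(-0.1034)=0, √Δ=0.6451 → z ∈ {-0.2966, 0.3484}; z = -0.2966 (taking z<0)
x = 0.0000, y = 0.0000

(0.0000, 0.0000, -0.2966)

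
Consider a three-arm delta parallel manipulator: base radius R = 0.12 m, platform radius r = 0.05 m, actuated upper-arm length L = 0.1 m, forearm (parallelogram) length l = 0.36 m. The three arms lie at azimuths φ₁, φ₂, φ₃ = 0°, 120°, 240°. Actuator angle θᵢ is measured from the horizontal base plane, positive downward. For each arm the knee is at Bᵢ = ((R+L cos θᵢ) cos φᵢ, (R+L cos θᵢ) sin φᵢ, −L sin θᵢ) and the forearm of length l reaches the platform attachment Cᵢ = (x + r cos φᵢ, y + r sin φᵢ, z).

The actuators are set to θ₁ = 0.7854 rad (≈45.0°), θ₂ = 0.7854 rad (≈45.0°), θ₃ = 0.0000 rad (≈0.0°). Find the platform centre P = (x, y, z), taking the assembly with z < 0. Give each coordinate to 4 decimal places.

φ1=0.0°: virtual centre (0.1407, 0.0000, -0.0707), radius l
φ2=120.0°: virtual centre (-0.0704, 0.1219, -0.0707), radius l
S3 = (0.1700·cos240.0°, 0.1700·sin240.0°, 0.0000) = (-0.0850, -0.1472, 0.0000)
eliminate P² terms by subtracting sphere 1 from 2 and 3
plane₁₂: -0.4221x+0.2437y+0.0000z = 0.0000
Cramer: x(z) = -0.0043+0.1471z;  y(z) = -0.0074+0.2548z
sphere 1 gives Az²+Bz+C=0 with A=1.0865, B=0.0950, C=-0.1035;  B²−4AC=0.4590;  roots -0.3555, 0.2680;  negative root z = -0.3555
x = -0.0566, y = -0.0980

(-0.0566, -0.0980, -0.3555)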